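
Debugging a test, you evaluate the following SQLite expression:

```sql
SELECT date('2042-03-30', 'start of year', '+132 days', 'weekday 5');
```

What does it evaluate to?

2042-05-16

`start of year` rewinds 2042-03-30 to 2042-01-01.
Applying '+132 days' to 2042-01-01: counting 132 days forward gives 2042-05-13.
`weekday 5` advances to the next Friday; 2042-05-13 is a Tuesday, so it moves forward to 2042-05-16.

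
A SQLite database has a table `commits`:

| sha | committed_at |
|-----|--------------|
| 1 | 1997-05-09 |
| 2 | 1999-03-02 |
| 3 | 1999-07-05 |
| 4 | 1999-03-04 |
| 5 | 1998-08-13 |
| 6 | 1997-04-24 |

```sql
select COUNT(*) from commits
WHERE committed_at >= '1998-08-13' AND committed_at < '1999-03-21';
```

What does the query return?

3

Rows in [1998-08-13, 1999-03-21): 1999-03-02, 1999-03-04, 1998-08-13 → 3 rows.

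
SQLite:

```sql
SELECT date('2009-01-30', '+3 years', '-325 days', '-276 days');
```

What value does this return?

Adding +3 years to 2009-01-30 gives 2012-01-30.
Applying '-325 days' to 2012-01-30: counting 325 days back gives 2011-03-11.
Applying '-276 days' to 2011-03-11: counting 276 days back gives 2010-06-08.

2010-06-08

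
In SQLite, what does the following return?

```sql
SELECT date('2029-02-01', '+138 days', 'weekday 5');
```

Applying '+138 days' to 2029-02-01: counting 138 days forward gives 2029-06-19.
`weekday 5` advances to the next Friday; 2029-06-19 is a Tuesday, so it moves forward to 2029-06-22.

2029-06-22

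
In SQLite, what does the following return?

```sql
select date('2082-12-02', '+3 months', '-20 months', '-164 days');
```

Adding +3 months to 2082-12-02 gives 2083-03-02.
Adding -20 months to 2083-03-02 gives 2081-07-02.
Applying '-164 days' to 2081-07-02: counting 164 days back gives 2081-01-19.

2081-01-19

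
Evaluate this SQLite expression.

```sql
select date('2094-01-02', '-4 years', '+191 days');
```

Adding -4 years to 2094-01-02 gives 2090-01-02.
Applying '+191 days' to 2090-01-02: counting 191 days forward gives 2090-07-12.

2090-07-12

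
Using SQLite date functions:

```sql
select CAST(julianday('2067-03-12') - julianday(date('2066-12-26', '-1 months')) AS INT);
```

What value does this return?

106

Adding -1 month to 2066-12-26 gives 2066-11-26.
4 days remain in November 2066 after the 26th (30 − 26).
December 2066: 31 days.
January 2067: 31 days.
February 2067: 28 days.
Then 12 days into March 2067.
Total: 4 + 31 + 31 + 28 + 12 = 106.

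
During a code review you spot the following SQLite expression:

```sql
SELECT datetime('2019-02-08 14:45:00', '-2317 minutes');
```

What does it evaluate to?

2019-02-07 00:08:00

2317 minutes = 38h 37m; -2317 minutes from 2019-02-08 14:45:00 is 2019-02-07 00:08:00 (crosses midnight).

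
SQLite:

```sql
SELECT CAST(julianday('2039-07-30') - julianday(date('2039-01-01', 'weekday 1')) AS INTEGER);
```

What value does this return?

208

`weekday 1` advances to the next Monday; 2039-01-01 is a Saturday, so it moves forward to 2039-01-03.
28 days remain in January 2039 after the 3rd (31 − 3).
February 2039: 28 days.
March 2039: 31 days.
April 2039: 30 days.
May 2039: 31 days.
June 2039: 30 days.
Then 30 days into July 2039.
Total: 28 + 28 + 31 + 30 + 31 + 30 + 30 = 208.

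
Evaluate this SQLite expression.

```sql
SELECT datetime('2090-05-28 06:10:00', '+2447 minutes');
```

2447 minutes = 40h 47m; +2447 minutes from 2090-05-28 06:10:00 is 2090-05-29 22:57:00 (crosses midnight).

2090-05-29 22:57:00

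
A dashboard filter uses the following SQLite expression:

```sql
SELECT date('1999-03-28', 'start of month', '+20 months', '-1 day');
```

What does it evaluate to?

`start of month` rewinds 1999-03-28 to 1999-03-01.
Adding +20 months to 1999-03-01 gives 2000-11-01.
Going back 1 day from 2000-11-01 reaches 2000-10-31 (last day of October, 31 days).

2000-10-31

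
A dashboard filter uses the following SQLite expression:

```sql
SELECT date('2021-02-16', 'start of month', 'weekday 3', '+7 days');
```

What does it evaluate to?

`start of month` rewinds 2021-02-16 to 2021-02-01.
`weekday 3` advances to the next Wednesday; 2021-02-01 is a Monday, so it moves forward to 2021-02-03.
Advancing 7 more days within February lands on 2021-02-10.

2021-02-10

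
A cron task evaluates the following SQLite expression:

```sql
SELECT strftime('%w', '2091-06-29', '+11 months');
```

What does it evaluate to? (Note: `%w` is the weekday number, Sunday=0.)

4

First apply '+11 months': 2091-06-29 → 2092-05-29.
2092-05-29 is a Thursday; with Sunday=0 that is 4.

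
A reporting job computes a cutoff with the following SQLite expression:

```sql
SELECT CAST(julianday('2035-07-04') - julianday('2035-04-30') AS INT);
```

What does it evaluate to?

65

0 days remain in April 2035 after the 30th (30 − 30).
May 2035: 31 days.
June 2035: 30 days.
Then 4 days into July 2035.
Total: 0 + 31 + 30 + 4 = 65.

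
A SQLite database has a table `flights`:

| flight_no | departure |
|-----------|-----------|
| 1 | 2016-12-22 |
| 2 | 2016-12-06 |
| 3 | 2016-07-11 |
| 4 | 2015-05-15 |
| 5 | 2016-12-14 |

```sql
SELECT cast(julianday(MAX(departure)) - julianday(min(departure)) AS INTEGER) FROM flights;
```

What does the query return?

MIN = 2015-05-15, MAX = 2016-12-22.
16 days remain in May 2015 after the 15th (31 − 15).
Full months from June 2015 through November 2016 contribute their day counts.
Then 22 days into December 2016.
Total: 16 + 30 + 31 + 31 + 30 + 31 + 30 + 31 + 31 + 29 + 31 + 30 + 31 + 30 + 31 + 31 + 30 + 31 + 30 + 22 = 587.

587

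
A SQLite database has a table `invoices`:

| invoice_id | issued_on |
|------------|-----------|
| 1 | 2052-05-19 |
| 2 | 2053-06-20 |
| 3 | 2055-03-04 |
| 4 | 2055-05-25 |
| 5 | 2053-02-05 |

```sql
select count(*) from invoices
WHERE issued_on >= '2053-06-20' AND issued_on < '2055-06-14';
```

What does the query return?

Rows in [2053-06-20, 2055-06-14): 2053-06-20, 2055-03-04, 2055-05-25 → 3 rows.

3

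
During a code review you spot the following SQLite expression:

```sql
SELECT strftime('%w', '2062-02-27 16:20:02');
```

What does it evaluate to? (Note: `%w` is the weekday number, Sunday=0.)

1

2062-02-27 is a Monday; with Sunday=0 that is 1.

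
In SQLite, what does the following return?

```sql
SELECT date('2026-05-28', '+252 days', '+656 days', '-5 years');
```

Applying '+252 days' to 2026-05-28: counting 252 days forward gives 2027-02-04.
Applying '+656 days' to 2027-02-04: counting 656 days forward gives 2028-11-21.
Adding -5 years to 2028-11-21 gives 2023-11-21.

2023-11-21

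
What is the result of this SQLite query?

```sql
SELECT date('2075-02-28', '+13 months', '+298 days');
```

Adding +13 months to 2075-02-28 gives 2076-03-28.
Applying '+298 days' to 2076-03-28: counting 298 days forward gives 2077-01-20.

2077-01-20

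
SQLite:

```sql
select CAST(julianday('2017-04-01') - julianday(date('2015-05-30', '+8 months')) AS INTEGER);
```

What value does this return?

Adding +8 months to 2015-05-30 gives 2016-01-30.
1 day remains in January 2016 after the 30th (31 − 30).
Full months from February 2016 through March 2017 contribute their day counts.
Then 1 day into April 2017.
Total: 1 + 29 + 31 + 30 + 31 + 30 + 31 + 31 + 30 + 31 + 30 + 31 + 31 + 28 + 31 + 1 = 427.

427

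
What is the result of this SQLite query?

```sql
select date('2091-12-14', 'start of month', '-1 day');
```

2091-11-30

`start of month` rewinds 2091-12-14 to 2091-12-01.
Going back 1 day from 2091-12-01 reaches 2091-11-30 (last day of November, 30 days).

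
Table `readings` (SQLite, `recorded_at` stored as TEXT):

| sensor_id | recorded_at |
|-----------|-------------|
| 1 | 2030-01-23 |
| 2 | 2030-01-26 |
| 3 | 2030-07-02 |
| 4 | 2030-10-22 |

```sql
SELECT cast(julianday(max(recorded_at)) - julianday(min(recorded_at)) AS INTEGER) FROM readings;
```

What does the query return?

272

MIN = 2030-01-23, MAX = 2030-10-22.
8 days remain in January 2030 after the 23rd (31 − 23).
Full months from February 2030 through September 2030 contribute their day counts.
Then 22 days into October 2030.
Total: 8 + 28 + 31 + 30 + 31 + 30 + 31 + 31 + 30 + 22 = 272.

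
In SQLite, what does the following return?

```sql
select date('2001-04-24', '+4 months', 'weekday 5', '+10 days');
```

2001-09-03

Adding +4 months to 2001-04-24 gives 2001-08-24.
`weekday 5` advances to the next Friday; 2001-08-24 is already a Friday, so it stays at 2001-08-24.
August 2001 has 31 days; 7 remain after the 24th, so 8 days reach 2001-09-01.
Advancing 2 more days within September lands on 2001-09-03.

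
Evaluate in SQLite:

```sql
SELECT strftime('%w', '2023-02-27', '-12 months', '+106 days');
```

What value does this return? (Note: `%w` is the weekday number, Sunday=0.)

1

First apply '-12 months', '+106 days': 2023-02-27 → 2022-06-13.
2022-06-13 is a Monday; with Sunday=0 that is 1.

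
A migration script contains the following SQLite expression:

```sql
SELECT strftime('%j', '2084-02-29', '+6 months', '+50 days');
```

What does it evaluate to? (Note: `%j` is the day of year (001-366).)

292

First apply '+6 months', '+50 days': 2084-02-29 → 2084-10-18.
Day-of-year for 2084-10-18: days since 2084-01-01 inclusive = 292, zero-padded to 292.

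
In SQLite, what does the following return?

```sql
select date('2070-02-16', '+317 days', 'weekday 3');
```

2070-12-31

Applying '+317 days' to 2070-02-16: counting 317 days forward gives 2070-12-30.
`weekday 3` advances to the next Wednesday; 2070-12-30 is a Tuesday, so it moves forward to 2070-12-31.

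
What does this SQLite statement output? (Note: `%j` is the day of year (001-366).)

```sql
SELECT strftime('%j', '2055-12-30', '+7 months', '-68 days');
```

First apply '+7 months', '-68 days': 2055-12-30 → 2056-05-23.
Day-of-year for 2056-05-23: days since 2056-01-01 inclusive = 144, zero-padded to 144.

144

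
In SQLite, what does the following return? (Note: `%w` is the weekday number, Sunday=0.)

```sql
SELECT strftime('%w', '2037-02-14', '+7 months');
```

First apply '+7 months': 2037-02-14 → 2037-09-14.
2037-09-14 is a Monday; with Sunday=0 that is 1.

1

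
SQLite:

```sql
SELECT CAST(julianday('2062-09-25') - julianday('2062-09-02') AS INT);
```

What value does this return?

Both dates are in September 2062: 25 − 2 = 23.

23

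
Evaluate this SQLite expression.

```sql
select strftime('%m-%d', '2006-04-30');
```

`%m-%d` extracts the month-day: 04-30.

04-30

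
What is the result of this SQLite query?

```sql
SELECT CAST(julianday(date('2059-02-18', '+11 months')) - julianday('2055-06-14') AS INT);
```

Adding +11 months to 2059-02-18 gives 2060-01-18.
16 days remain in June 2055 after the 14th (30 − 14).
Full months from July 2055 through December 2059 contribute their day counts.
Then 18 days into January 2060.
Total: 16 + 31 + 31 + 30 + 31 + 30 + 31 + 31 + 29 + 31 + 30 + 31 + 30 + 31 + 31 + 30 + 31 + 30 + 31 + 31 + 28 + 31 + 30 + 31 + 30 + 31 + 31 + 30 + 31 + 30 + 31 + 31 + 28 + 31 + 30 + 31 + 30 + 31 + 31 + 30 + 31 + 30 + 31 + 31 + 28 + 31 + 30 + 31 + 30 + 31 + 31 + 30 + 31 + 30 + 31 + 18 = 1679.

1679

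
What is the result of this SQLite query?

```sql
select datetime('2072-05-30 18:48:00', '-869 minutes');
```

869 minutes = 14h 29m; -869 minutes from 2072-05-30 18:48:00 is 2072-05-30 04:19:00.

2072-05-30 04:19:00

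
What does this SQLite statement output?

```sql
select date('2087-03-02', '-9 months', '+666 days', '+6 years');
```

2094-03-29

Adding -9 months to 2087-03-02 gives 2086-06-02.
Applying '+666 days' to 2086-06-02: counting 666 days forward gives 2088-03-29.
Adding +6 years to 2088-03-29 gives 2094-03-29.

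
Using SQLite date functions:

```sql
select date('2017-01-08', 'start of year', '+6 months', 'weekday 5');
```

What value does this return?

2017-07-07

`start of year` rewinds 2017-01-08 to 2017-01-01.
Adding +6 months to 2017-01-01 gives 2017-07-01.
`weekday 5` advances to the next Friday; 2017-07-01 is a Saturday, so it moves forward to 2017-07-07.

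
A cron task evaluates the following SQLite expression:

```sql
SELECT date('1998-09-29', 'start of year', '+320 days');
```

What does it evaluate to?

`start of year` rewinds 1998-09-29 to 1998-01-01.
Applying '+320 days' to 1998-01-01: counting 320 days forward gives 1998-11-17.

1998-11-17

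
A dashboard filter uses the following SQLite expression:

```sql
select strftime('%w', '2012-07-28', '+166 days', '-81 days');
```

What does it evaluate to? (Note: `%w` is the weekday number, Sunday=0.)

0

First apply '+166 days', '-81 days': 2012-07-28 → 2012-10-21.
2012-10-21 is a Sunday; with Sunday=0 that is 0.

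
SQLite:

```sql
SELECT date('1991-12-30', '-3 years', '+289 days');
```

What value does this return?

1989-10-15

Adding -3 years to 1991-12-30 gives 1988-12-30.
Applying '+289 days' to 1988-12-30: counting 289 days forward gives 1989-10-15.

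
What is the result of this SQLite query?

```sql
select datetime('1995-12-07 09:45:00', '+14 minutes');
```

1995-12-07 09:59:00

+14 minutes from 1995-12-07 09:45:00 is 1995-12-07 09:59:00.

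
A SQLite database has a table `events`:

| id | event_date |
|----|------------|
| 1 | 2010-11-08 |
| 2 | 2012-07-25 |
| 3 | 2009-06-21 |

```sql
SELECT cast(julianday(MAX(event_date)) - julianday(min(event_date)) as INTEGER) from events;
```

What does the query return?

MIN = 2009-06-21, MAX = 2012-07-25.
9 days remain in June 2009 after the 21st (30 − 21).
Full months from July 2009 through June 2012 contribute their day counts.
Then 25 days into July 2012.
Total: 9 + 31 + 31 + 30 + 31 + 30 + 31 + 31 + 28 + 31 + 30 + 31 + 30 + 31 + 31 + 30 + 31 + 30 + 31 + 31 + 28 + 31 + 30 + 31 + 30 + 31 + 31 + 30 + 31 + 30 + 31 + 31 + 29 + 31 + 30 + 31 + 30 + 25 = 1130.

1130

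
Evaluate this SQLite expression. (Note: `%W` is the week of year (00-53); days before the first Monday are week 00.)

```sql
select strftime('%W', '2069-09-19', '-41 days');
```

First apply '-41 days': 2069-09-19 → 2069-08-09.
2069-08-09 is a Friday. SQLite's %W counts Mondays since the year started; the result is 31.

31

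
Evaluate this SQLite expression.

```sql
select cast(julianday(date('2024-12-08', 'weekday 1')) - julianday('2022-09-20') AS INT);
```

811

`weekday 1` advances to the next Monday; 2024-12-08 is a Sunday, so it moves forward to 2024-12-09.
10 days remain in September 2022 after the 20th (30 − 20).
Full months from October 2022 through November 2024 contribute their day counts.
Then 9 days into December 2024.
Total: 10 + 31 + 30 + 31 + 31 + 28 + 31 + 30 + 31 + 30 + 31 + 31 + 30 + 31 + 30 + 31 + 31 + 29 + 31 + 30 + 31 + 30 + 31 + 31 + 30 + 31 + 30 + 9 = 811.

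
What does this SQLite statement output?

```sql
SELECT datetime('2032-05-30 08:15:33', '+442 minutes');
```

442 minutes = 7h 22m; +442 minutes from 2032-05-30 08:15:33 is 2032-05-30 15:37:33.

2032-05-30 15:37:33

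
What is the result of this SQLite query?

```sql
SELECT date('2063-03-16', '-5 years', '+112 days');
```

2058-07-06

Adding -5 years to 2063-03-16 gives 2058-03-16.
Applying '+112 days' to 2058-03-16: counting 112 days forward gives 2058-07-06.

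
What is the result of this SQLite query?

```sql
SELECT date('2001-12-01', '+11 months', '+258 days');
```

Adding +11 months to 2001-12-01 gives 2002-11-01.
Applying '+258 days' to 2002-11-01: counting 258 days forward gives 2003-07-17.

2003-07-17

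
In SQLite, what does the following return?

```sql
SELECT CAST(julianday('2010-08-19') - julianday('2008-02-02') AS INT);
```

27 days remain in February 2008 after the 2nd (29 − 2).
Full months from March 2008 through July 2010 contribute their day counts.
Then 19 days into August 2010.
Total: 27 + 31 + 30 + 31 + 30 + 31 + 31 + 30 + 31 + 30 + 31 + 31 + 28 + 31 + 30 + 31 + 30 + 31 + 31 + 30 + 31 + 30 + 31 + 31 + 28 + 31 + 30 + 31 + 30 + 31 + 19 = 929.

929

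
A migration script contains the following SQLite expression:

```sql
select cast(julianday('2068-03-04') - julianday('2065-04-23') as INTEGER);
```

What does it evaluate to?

1046

7 days remain in April 2065 after the 23rd (30 − 23).
Full months from May 2065 through February 2068 contribute their day counts.
Then 4 days into March 2068.
Total: 7 + 31 + 30 + 31 + 31 + 30 + 31 + 30 + 31 + 31 + 28 + 31 + 30 + 31 + 30 + 31 + 31 + 30 + 31 + 30 + 31 + 31 + 28 + 31 + 30 + 31 + 30 + 31 + 31 + 30 + 31 + 30 + 31 + 31 + 29 + 4 = 1046.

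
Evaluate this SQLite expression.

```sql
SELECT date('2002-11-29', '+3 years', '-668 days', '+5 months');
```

2004-07-01

Adding +3 years to 2002-11-29 gives 2005-11-29.
Applying '-668 days' to 2005-11-29: counting 668 days back gives 2004-01-31.
Adding +5 months to 2004-01-31 targets 2004-06-31. June 2004 has only 30 days, so SQLite normalizes the 1-day overflow forward to 2004-07-01.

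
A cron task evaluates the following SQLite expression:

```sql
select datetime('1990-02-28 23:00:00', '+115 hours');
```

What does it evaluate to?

+115 hours from 1990-02-28 23:00:00 is 1990-03-05 18:00:00 (crosses midnight).

1990-03-05 18:00:00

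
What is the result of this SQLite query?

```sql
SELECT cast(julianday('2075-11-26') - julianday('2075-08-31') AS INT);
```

0 days remain in August 2075 after the 31st (31 − 31).
September 2075: 30 days.
October 2075: 31 days.
Then 26 days into November 2075.
Total: 0 + 30 + 31 + 26 = 87.

87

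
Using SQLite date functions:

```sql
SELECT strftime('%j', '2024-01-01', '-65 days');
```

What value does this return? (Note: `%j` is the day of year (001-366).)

301

First apply '-65 days': 2024-01-01 → 2023-10-28.
Day-of-year for 2023-10-28: days since 2023-01-01 inclusive = 301, zero-padded to 301.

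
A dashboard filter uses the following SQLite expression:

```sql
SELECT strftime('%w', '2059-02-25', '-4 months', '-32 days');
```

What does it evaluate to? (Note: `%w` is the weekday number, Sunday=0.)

1

First apply '-4 months', '-32 days': 2059-02-25 → 2058-09-23.
2058-09-23 is a Monday; with Sunday=0 that is 1.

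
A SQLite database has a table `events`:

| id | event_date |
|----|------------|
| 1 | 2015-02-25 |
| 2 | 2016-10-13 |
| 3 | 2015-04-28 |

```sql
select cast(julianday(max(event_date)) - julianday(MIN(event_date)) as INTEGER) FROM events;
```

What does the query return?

596

MIN = 2015-02-25, MAX = 2016-10-13.
3 days remain in February 2015 after the 25th (28 − 25).
Full months from March 2015 through September 2016 contribute their day counts.
Then 13 days into October 2016.
Total: 3 + 31 + 30 + 31 + 30 + 31 + 31 + 30 + 31 + 30 + 31 + 31 + 29 + 31 + 30 + 31 + 30 + 31 + 31 + 30 + 13 = 596.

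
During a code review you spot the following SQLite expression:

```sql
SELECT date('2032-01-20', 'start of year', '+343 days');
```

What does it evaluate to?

`start of year` rewinds 2032-01-20 to 2032-01-01.
Applying '+343 days' to 2032-01-01: counting 343 days forward gives 2032-12-09.

2032-12-09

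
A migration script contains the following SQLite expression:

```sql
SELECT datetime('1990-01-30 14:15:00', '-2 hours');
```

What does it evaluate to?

-2 hours from 1990-01-30 14:15:00 is 1990-01-30 12:15:00.

1990-01-30 12:15:00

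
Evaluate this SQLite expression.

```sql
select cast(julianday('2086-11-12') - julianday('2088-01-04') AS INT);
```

18 days remain in November 2086 after the 12th (30 − 12).
Full months from December 2086 through December 2087 contribute their day counts.
Then 4 days into January 2088.
Total: 18 + 31 + 31 + 28 + 31 + 30 + 31 + 30 + 31 + 31 + 30 + 31 + 30 + 31 + 4 = 418.
The subtraction is earlier − later, so the result is −418 → -418.

-418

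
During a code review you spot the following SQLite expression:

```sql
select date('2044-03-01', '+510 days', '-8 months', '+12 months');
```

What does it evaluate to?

Applying '+510 days' to 2044-03-01: counting 510 days forward gives 2045-07-24.
Adding -8 months to 2045-07-24 gives 2044-11-24.
Adding +12 months to 2044-11-24 gives 2045-11-24.

2045-11-24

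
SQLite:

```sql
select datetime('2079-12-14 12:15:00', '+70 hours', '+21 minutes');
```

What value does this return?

+70 hours from 2079-12-14 12:15:00 is 2079-12-17 10:15:00 (crosses midnight).
+21 minutes from 2079-12-17 10:15:00 is 2079-12-17 10:36:00.

2079-12-17 10:36:00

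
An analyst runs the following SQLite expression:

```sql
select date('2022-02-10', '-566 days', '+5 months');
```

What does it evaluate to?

Applying '-566 days' to 2022-02-10: counting 566 days back gives 2020-07-24.
Adding +5 months to 2020-07-24 gives 2020-12-24.

2020-12-24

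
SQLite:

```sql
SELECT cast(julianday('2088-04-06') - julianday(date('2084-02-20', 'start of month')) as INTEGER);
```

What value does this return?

`start of month` rewinds 2084-02-20 to 2084-02-01.
28 days remain in February 2084 after the 1st (29 − 1).
Full months from March 2084 through March 2088 contribute their day counts.
Then 6 days into April 2088.
Total: 28 + 31 + 30 + 31 + 30 + 31 + 31 + 30 + 31 + 30 + 31 + 31 + 28 + 31 + 30 + 31 + 30 + 31 + 31 + 30 + 31 + 30 + 31 + 31 + 28 + 31 + 30 + 31 + 30 + 31 + 31 + 30 + 31 + 30 + 31 + 31 + 28 + 31 + 30 + 31 + 30 + 31 + 31 + 30 + 31 + 30 + 31 + 31 + 29 + 31 + 6 = 1526.

1526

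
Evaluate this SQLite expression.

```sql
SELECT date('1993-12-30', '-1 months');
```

Adding -1 month to 1993-12-30 gives 1993-11-30.

1993-11-30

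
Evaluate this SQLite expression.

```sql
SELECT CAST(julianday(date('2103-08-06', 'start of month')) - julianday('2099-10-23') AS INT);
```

`start of month` rewinds 2103-08-06 to 2103-08-01.
8 days remain in October 2099 after the 23rd (31 − 23).
Full months from November 2099 through July 2103 contribute their day counts.
Then 1 day into August 2103.
Total: 8 + 30 + 31 + 31 + 28 + 31 + 30 + 31 + 30 + 31 + 31 + 30 + 31 + 30 + 31 + 31 + 28 + 31 + 30 + 31 + 30 + 31 + 31 + 30 + 31 + 30 + 31 + 31 + 28 + 31 + 30 + 31 + 30 + 31 + 31 + 30 + 31 + 30 + 31 + 31 + 28 + 31 + 30 + 31 + 30 + 31 + 1 = 1377.

1377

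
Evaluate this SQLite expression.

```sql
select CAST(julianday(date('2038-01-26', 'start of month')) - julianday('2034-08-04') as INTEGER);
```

1246

`start of month` rewinds 2038-01-26 to 2038-01-01.
27 days remain in August 2034 after the 4th (31 − 4).
Full months from September 2034 through December 2037 contribute their day counts.
Then 1 day into January 2038.
Total: 27 + 30 + 31 + 30 + 31 + 31 + 28 + 31 + 30 + 31 + 30 + 31 + 31 + 30 + 31 + 30 + 31 + 31 + 29 + 31 + 30 + 31 + 30 + 31 + 31 + 30 + 31 + 30 + 31 + 31 + 28 + 31 + 30 + 31 + 30 + 31 + 31 + 30 + 31 + 30 + 31 + 1 = 1246.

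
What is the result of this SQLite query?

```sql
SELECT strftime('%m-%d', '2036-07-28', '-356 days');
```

First apply '-356 days': 2036-07-28 → 2035-08-07.
`%m-%d` extracts the month-day: 08-07.

08-07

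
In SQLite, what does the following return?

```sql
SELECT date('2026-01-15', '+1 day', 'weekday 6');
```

Advancing 1 more day within January lands on 2026-01-16.
`weekday 6` advances to the next Saturday; 2026-01-16 is a Friday, so it moves forward to 2026-01-17.

2026-01-17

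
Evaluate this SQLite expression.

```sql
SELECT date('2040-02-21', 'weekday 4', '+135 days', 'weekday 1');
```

2040-07-09

`weekday 4` advances to the next Thursday; 2040-02-21 is a Tuesday, so it moves forward to 2040-02-23.
Applying '+135 days' to 2040-02-23: counting 135 days forward gives 2040-07-07.
`weekday 1` advances to the next Monday; 2040-07-07 is a Saturday, so it moves forward to 2040-07-09.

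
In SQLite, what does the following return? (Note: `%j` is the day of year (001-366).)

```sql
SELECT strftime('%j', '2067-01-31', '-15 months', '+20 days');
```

First apply '-15 months', '+20 days': 2067-01-31 → 2065-11-20.
Day-of-year for 2065-11-20: days since 2065-01-01 inclusive = 324, zero-padded to 324.

324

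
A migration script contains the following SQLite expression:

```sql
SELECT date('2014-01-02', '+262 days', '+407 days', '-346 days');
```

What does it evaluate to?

Applying '+262 days' to 2014-01-02: counting 262 days forward gives 2014-09-21.
Applying '+407 days' to 2014-09-21: counting 407 days forward gives 2015-11-02.
Applying '-346 days' to 2015-11-02: counting 346 days back gives 2014-11-21.

2014-11-21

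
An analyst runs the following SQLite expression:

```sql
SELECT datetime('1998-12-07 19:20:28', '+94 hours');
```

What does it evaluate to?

1998-12-11 17:20:28

+94 hours from 1998-12-07 19:20:28 is 1998-12-11 17:20:28 (crosses midnight).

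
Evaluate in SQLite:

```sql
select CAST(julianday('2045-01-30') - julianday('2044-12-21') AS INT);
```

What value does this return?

40

10 days remain in December 2044 after the 21st (31 − 21).
Then 30 days into January 2045.
Total: 10 + 30 = 40.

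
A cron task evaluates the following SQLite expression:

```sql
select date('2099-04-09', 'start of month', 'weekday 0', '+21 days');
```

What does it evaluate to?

2099-04-26

`start of month` rewinds 2099-04-09 to 2099-04-01.
`weekday 0` advances to the next Sunday; 2099-04-01 is a Wednesday, so it moves forward to 2099-04-05.
Advancing 21 more days within April lands on 2099-04-26.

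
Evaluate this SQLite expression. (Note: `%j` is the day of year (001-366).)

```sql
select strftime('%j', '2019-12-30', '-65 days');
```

First apply '-65 days': 2019-12-30 → 2019-10-26.
Day-of-year for 2019-10-26: days since 2019-01-01 inclusive = 299, zero-padded to 299.

299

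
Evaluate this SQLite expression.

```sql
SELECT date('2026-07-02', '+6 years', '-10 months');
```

Adding +6 years to 2026-07-02 gives 2032-07-02.
Adding -10 months to 2032-07-02 gives 2031-09-02.

2031-09-02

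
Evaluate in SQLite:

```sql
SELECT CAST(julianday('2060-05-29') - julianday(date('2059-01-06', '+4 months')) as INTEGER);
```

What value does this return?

389

Adding +4 months to 2059-01-06 gives 2059-05-06.
25 days remain in May 2059 after the 6th (31 − 6).
Full months from June 2059 through April 2060 contribute their day counts.
Then 29 days into May 2060.
Total: 25 + 30 + 31 + 31 + 30 + 31 + 30 + 31 + 31 + 29 + 31 + 30 + 29 = 389.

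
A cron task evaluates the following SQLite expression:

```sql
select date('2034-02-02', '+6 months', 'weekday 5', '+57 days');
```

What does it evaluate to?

2034-09-30

Adding +6 months to 2034-02-02 gives 2034-08-02.
`weekday 5` advances to the next Friday; 2034-08-02 is a Wednesday, so it moves forward to 2034-08-04.
Applying '+57 days' to 2034-08-04: counting 57 days forward gives 2034-09-30.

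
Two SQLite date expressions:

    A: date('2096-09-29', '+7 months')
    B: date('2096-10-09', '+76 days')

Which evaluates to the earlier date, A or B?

B

A = 2097-04-29.
B = 2096-12-24.
B is earlier.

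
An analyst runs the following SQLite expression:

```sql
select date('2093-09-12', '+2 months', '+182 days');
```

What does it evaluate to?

Adding +2 months to 2093-09-12 gives 2093-11-12.
Applying '+182 days' to 2093-11-12: counting 182 days forward gives 2094-05-13.

2094-05-13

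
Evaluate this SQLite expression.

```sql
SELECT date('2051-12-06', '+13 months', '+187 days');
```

Adding +13 months to 2051-12-06 gives 2053-01-06.
Applying '+187 days' to 2053-01-06: counting 187 days forward gives 2053-07-12.

2053-07-12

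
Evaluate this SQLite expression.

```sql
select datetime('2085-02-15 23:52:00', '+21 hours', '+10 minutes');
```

2085-02-16 21:02:00

+21 hours from 2085-02-15 23:52:00 is 2085-02-16 20:52:00 (crosses midnight).
+10 minutes from 2085-02-16 20:52:00 is 2085-02-16 21:02:00.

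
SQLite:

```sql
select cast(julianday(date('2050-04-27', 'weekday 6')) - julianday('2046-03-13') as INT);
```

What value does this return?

`weekday 6` advances to the next Saturday; 2050-04-27 is a Wednesday, so it moves forward to 2050-04-30.
18 days remain in March 2046 after the 13th (31 − 13).
Full months from April 2046 through March 2050 contribute their day counts.
Then 30 days into April 2050.
Total: 18 + 30 + 31 + 30 + 31 + 31 + 30 + 31 + 30 + 31 + 31 + 28 + 31 + 30 + 31 + 30 + 31 + 31 + 30 + 31 + 30 + 31 + 31 + 29 + 31 + 30 + 31 + 30 + 31 + 31 + 30 + 31 + 30 + 31 + 31 + 28 + 31 + 30 + 31 + 30 + 31 + 31 + 30 + 31 + 30 + 31 + 31 + 28 + 31 + 30 = 1509.

1509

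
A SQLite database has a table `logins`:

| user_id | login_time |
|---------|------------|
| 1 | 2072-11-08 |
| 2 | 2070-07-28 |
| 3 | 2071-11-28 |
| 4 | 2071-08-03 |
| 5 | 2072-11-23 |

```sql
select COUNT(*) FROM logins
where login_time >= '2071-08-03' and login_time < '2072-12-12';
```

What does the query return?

4

Rows in [2071-08-03, 2072-12-12): 2072-11-08, 2071-11-28, 2071-08-03, 2072-11-23 → 4 rows.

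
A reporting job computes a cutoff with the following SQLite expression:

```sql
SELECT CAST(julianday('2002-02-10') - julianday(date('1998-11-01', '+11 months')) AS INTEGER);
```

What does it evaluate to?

Adding +11 months to 1998-11-01 gives 1999-10-01.
30 days remain in October 1999 after the 1st (31 − 1).
Full months from November 1999 through January 2002 contribute their day counts.
Then 10 days into February 2002.
Total: 30 + 30 + 31 + 31 + 29 + 31 + 30 + 31 + 30 + 31 + 31 + 30 + 31 + 30 + 31 + 31 + 28 + 31 + 30 + 31 + 30 + 31 + 31 + 30 + 31 + 30 + 31 + 31 + 10 = 863.

863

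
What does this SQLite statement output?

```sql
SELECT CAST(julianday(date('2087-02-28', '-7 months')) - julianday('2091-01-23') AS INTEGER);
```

-1640

Adding -7 months to 2087-02-28 gives 2086-07-28.
3 days remain in July 2086 after the 28th (31 − 28).
Full months from August 2086 through December 2090 contribute their day counts.
Then 23 days into January 2091.
Total: 3 + 31 + 30 + 31 + 30 + 31 + 31 + 28 + 31 + 30 + 31 + 30 + 31 + 31 + 30 + 31 + 30 + 31 + 31 + 29 + 31 + 30 + 31 + 30 + 31 + 31 + 30 + 31 + 30 + 31 + 31 + 28 + 31 + 30 + 31 + 30 + 31 + 31 + 30 + 31 + 30 + 31 + 31 + 28 + 31 + 30 + 31 + 30 + 31 + 31 + 30 + 31 + 30 + 31 + 23 = 1640.
The subtraction is earlier − later, so the result is −1640 → -1640.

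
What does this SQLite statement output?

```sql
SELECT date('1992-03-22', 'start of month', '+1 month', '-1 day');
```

`start of month` rewinds 1992-03-22 to 1992-03-01.
Adding +1 month to 1992-03-01 gives 1992-04-01.
Going back 1 day from 1992-04-01 reaches 1992-03-31 (last day of March, 31 days).

1992-03-31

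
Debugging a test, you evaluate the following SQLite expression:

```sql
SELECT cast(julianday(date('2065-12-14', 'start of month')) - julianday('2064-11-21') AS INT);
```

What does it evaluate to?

`start of month` rewinds 2065-12-14 to 2065-12-01.
9 days remain in November 2064 after the 21st (30 − 21).
Full months from December 2064 through November 2065 contribute their day counts.
Then 1 day into December 2065.
Total: 9 + 31 + 31 + 28 + 31 + 30 + 31 + 30 + 31 + 31 + 30 + 31 + 30 + 1 = 375.

375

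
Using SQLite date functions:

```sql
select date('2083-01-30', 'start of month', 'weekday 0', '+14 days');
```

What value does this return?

`start of month` rewinds 2083-01-30 to 2083-01-01.
`weekday 0` advances to the next Sunday; 2083-01-01 is a Friday, so it moves forward to 2083-01-03.
Advancing 14 more days within January lands on 2083-01-17.

2083-01-17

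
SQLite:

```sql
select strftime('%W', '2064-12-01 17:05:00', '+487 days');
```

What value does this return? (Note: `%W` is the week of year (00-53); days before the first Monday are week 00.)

13

First apply '+487 days': 2064-12-01 17:05:00 → 2066-04-02 17:05:00.
2066-04-02 is a Friday. SQLite's %W counts Mondays since the year started; the result is 13.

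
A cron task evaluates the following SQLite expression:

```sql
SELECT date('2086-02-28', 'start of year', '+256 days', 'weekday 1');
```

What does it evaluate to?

`start of year` rewinds 2086-02-28 to 2086-01-01.
Applying '+256 days' to 2086-01-01: counting 256 days forward gives 2086-09-14.
`weekday 1` advances to the next Monday; 2086-09-14 is a Saturday, so it moves forward to 2086-09-16.

2086-09-16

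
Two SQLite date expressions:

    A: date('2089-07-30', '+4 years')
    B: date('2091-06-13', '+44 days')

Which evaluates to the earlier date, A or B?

A = 2093-07-30.
B = 2091-07-27.
B is earlier.

B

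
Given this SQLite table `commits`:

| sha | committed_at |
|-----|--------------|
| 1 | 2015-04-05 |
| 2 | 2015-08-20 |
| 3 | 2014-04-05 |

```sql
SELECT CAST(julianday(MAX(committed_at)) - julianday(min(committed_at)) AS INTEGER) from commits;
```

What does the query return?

502

MIN = 2014-04-05, MAX = 2015-08-20.
25 days remain in April 2014 after the 5th (30 − 5).
Full months from May 2014 through July 2015 contribute their day counts.
Then 20 days into August 2015.
Total: 25 + 31 + 30 + 31 + 31 + 30 + 31 + 30 + 31 + 31 + 28 + 31 + 30 + 31 + 30 + 31 + 20 = 502.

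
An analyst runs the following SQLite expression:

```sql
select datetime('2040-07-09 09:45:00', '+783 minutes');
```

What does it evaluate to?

783 minutes = 13h 3m; +783 minutes from 2040-07-09 09:45:00 is 2040-07-09 22:48:00.

2040-07-09 22:48:00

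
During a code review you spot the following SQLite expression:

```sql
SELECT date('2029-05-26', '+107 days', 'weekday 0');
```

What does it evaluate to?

Applying '+107 days' to 2029-05-26: counting 107 days forward gives 2029-09-10.
`weekday 0` advances to the next Sunday; 2029-09-10 is a Monday, so it moves forward to 2029-09-16.

2029-09-16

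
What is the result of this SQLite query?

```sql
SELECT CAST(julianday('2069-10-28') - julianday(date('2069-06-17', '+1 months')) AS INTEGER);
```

103

Adding +1 month to 2069-06-17 gives 2069-07-17.
14 days remain in July 2069 after the 17th (31 − 17).
August 2069: 31 days.
September 2069: 30 days.
Then 28 days into October 2069.
Total: 14 + 31 + 30 + 28 = 103.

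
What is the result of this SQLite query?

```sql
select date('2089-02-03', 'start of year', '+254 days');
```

2089-09-12

`start of year` rewinds 2089-02-03 to 2089-01-01.
Applying '+254 days' to 2089-01-01: counting 254 days forward gives 2089-09-12.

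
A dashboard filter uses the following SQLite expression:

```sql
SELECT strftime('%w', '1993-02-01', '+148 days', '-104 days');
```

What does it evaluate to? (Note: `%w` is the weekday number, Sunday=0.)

3

First apply '+148 days', '-104 days': 1993-02-01 → 1993-03-17.
1993-03-17 is a Wednesday; with Sunday=0 that is 3.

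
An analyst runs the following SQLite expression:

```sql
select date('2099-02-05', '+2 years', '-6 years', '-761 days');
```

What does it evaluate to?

Adding +2 years to 2099-02-05 gives 2101-02-05.
Adding -6 years to 2101-02-05 gives 2095-02-05.
Applying '-761 days' to 2095-02-05: counting 761 days back gives 2093-01-05.

2093-01-05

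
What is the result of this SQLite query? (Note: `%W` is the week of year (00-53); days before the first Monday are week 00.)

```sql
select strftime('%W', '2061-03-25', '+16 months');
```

30

First apply '+16 months': 2061-03-25 → 2062-07-25.
2062-07-25 is a Tuesday. SQLite's %W counts Mondays since the year started; the result is 30.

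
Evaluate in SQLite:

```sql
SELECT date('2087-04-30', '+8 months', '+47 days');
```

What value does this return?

Adding +8 months to 2087-04-30 gives 2087-12-30.
Applying '+47 days' to 2087-12-30: counting 47 days forward gives 2088-02-15.

2088-02-15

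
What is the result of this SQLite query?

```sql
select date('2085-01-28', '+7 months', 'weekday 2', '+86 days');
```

Adding +7 months to 2085-01-28 gives 2085-08-28.
`weekday 2` advances to the next Tuesday; 2085-08-28 is already a Tuesday, so it stays at 2085-08-28.
Applying '+86 days' to 2085-08-28: counting 86 days forward gives 2085-11-22.

2085-11-22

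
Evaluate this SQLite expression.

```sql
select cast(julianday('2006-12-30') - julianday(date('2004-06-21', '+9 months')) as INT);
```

649

Adding +9 months to 2004-06-21 gives 2005-03-21.
10 days remain in March 2005 after the 21st (31 − 21).
Full months from April 2005 through November 2006 contribute their day counts.
Then 30 days into December 2006.
Total: 10 + 30 + 31 + 30 + 31 + 31 + 30 + 31 + 30 + 31 + 31 + 28 + 31 + 30 + 31 + 30 + 31 + 31 + 30 + 31 + 30 + 30 = 649.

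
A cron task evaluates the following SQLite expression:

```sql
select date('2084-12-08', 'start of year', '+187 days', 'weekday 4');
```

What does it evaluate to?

`start of year` rewinds 2084-12-08 to 2084-01-01.
Applying '+187 days' to 2084-01-01: counting 187 days forward gives 2084-07-06.
`weekday 4` advances to the next Thursday; 2084-07-06 is already a Thursday, so it stays at 2084-07-06.

2084-07-06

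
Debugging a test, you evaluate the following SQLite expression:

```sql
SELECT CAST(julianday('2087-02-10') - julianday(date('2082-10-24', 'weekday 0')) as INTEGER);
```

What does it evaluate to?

`weekday 0` advances to the next Sunday; 2082-10-24 is a Saturday, so it moves forward to 2082-10-25.
6 days remain in October 2082 after the 25th (31 − 25).
Full months from November 2082 through January 2087 contribute their day counts.
Then 10 days into February 2087.
Total: 6 + 30 + 31 + 31 + 28 + 31 + 30 + 31 + 30 + 31 + 31 + 30 + 31 + 30 + 31 + 31 + 29 + 31 + 30 + 31 + 30 + 31 + 31 + 30 + 31 + 30 + 31 + 31 + 28 + 31 + 30 + 31 + 30 + 31 + 31 + 30 + 31 + 30 + 31 + 31 + 28 + 31 + 30 + 31 + 30 + 31 + 31 + 30 + 31 + 30 + 31 + 31 + 10 = 1569.

1569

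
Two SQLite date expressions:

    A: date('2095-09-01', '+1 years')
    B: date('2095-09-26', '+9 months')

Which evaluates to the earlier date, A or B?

B

A = 2096-09-01.
B = 2096-06-26.
B is earlier.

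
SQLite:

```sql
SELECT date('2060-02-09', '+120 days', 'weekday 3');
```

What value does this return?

Applying '+120 days' to 2060-02-09: counting 120 days forward gives 2060-06-08.
`weekday 3` advances to the next Wednesday; 2060-06-08 is a Tuesday, so it moves forward to 2060-06-09.

2060-06-09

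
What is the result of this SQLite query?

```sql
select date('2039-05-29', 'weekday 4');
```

2039-06-02

`weekday 4` advances to the next Thursday; 2039-05-29 is a Sunday, so it moves forward to 2039-06-02.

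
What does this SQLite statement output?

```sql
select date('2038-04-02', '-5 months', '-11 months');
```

Adding -5 months to 2038-04-02 gives 2037-11-02.
Adding -11 months to 2037-11-02 gives 2036-12-02.

2036-12-02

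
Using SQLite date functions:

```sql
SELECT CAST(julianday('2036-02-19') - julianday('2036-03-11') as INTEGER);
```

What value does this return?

10 days remain in February 2036 after the 19th (29 − 19).
Then 11 days into March 2036.
Total: 10 + 11 = 21.
The subtraction is earlier − later, so the result is −21 → -21.

-21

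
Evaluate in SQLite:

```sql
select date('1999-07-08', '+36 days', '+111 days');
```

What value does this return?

July 1999 has 31 days; 23 remain after the 8th, so 24 days reach 1999-08-01.
Advancing 12 more days within August lands on 1999-08-13.
Applying '+111 days' to 1999-08-13: counting 111 days forward gives 1999-12-02.

1999-12-02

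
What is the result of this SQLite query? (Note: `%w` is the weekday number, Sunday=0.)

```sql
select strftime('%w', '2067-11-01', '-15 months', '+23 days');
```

2

First apply '-15 months', '+23 days': 2067-11-01 → 2066-08-24.
2066-08-24 is a Tuesday; with Sunday=0 that is 2.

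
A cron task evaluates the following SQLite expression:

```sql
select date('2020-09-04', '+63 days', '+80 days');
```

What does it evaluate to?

2021-01-25

Applying '+63 days' to 2020-09-04: counting 63 days forward gives 2020-11-06.
Applying '+80 days' to 2020-11-06: counting 80 days forward gives 2021-01-25.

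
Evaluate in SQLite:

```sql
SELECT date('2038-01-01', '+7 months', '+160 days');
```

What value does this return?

2039-01-08

Adding +7 months to 2038-01-01 gives 2038-08-01.
Applying '+160 days' to 2038-08-01: counting 160 days forward gives 2039-01-08.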